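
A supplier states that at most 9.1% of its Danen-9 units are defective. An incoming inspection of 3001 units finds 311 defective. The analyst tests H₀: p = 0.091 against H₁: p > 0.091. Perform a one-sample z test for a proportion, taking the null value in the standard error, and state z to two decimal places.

z = 2.41

p̂ = 311/3001 = 0.10363.
Under H₀, SE = √(0.091·0.909/3001) = √(2.75638e-05) = 0.00525.
z = (0.10363 − 0.091)/0.00525 = 0.01263/0.00525 = 2.41.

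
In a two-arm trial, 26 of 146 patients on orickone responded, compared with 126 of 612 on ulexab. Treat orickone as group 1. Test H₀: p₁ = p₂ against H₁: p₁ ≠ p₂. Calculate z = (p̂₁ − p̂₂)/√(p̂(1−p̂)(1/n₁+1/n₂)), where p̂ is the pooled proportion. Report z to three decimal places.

p̂₁ = 26/146 = 0.17808, p̂₂ = 126/612 = 0.20588.
Pooled p̂ = (26+126)/(146+612) = 152/758 = 0.20053.
SE = √(0.160316 × 0.0084833) = 0.03688.
z = (0.17808 − 0.20588)/0.03688 = -0.02780/0.03688 = -0.754.

z = -0.754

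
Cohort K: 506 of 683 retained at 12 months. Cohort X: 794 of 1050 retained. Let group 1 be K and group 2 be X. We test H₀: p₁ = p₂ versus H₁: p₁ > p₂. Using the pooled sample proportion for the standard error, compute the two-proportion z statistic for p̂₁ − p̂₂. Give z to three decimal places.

p̂₁ = 506/683 ≈ 0.74085, p̂₂ = 794/1050 ≈ 0.75619.
Pooled p̂ = (506+794)/(683+1050) = 1300/1733 = 0.75014.
SE = √(p̂(1−p̂)(1/n₁+1/n₂)) = √(0.75014·0.24986·0.00241651) = √(0.000452921) = 0.02128.
z = (0.74085 − 0.75619)/0.02128 = -0.01534/0.02128 = -0.721.
p-value = P(Z > -0.721) ≈ 0.7645.

z = -0.721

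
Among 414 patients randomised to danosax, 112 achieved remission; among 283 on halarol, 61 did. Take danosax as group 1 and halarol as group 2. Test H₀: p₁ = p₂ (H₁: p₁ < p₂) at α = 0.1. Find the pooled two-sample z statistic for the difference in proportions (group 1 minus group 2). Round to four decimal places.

p̂₁ = 112/414 ≈ 0.2705314, p̂₂ = 61/283 ≈ 0.2155477.
Pooled p̂ = (112+61)/(414+283) = 173/697 = 0.2482066.
SE = √(p̂(1−p̂)(1/n₁+1/n₂)) = √(0.2482066·0.7517934·0.00594903) = √(0.00111009) = 0.0333180.
z = (0.2705314 − 0.2155477)/0.0333180 = 0.0549837/0.0333180 = 1.6503.
p-value = P(Z < 1.650) ≈ 0.9506; since p > α = 0.1, fail to reject H₀.

z = 1.6503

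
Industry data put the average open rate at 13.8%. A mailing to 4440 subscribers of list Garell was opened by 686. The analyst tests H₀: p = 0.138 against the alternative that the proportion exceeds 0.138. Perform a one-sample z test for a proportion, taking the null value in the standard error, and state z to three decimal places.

p̂ = 686/4440 = 0.154505.
SE = √(p₀(1−p₀)/n) = √(0.11896/4440) = 0.005176.
z = (0.154505 − 0.138)/0.005176 = 0.016505/0.005176 = 3.189.

z = 3.189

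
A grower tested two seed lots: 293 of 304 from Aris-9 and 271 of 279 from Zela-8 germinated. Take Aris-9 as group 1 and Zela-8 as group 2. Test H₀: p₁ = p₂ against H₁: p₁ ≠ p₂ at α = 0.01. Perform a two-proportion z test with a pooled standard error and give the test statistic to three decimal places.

z = -0.510

p̂₁ = 293/304 ≈ 0.96382, p̂₂ = 271/279 ≈ 0.97133.
Pooled p̂ = (293+271)/(304+279) = 564/583 = 0.96741.
SE = √(0.0315279 × 0.0068737) = 0.01472.
z = (0.96382 − 0.97133)/0.01472 = -0.00751/0.01472 = -0.510.
p-value = 2·P(Z > 0.510) ≈ 0.6099; since p > α = 0.01, fail to reject H₀.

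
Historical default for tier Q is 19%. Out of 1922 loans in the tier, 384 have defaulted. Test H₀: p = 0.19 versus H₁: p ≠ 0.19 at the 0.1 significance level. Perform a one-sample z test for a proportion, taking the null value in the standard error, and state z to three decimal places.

p̂ = 384/1922 ≈ 0.19979.
Under H₀, SE = √(0.19·0.81/1922) = √(8.00728e-05) = 0.00895.
z = (0.19979 − 0.19)/0.00895 = 0.00979/0.00895 = 1.094.
Two-sided p-value ≈ 2·Φ(−1.094) = 0.2738. With α = 0.1, fail to reject H₀.

z = 1.094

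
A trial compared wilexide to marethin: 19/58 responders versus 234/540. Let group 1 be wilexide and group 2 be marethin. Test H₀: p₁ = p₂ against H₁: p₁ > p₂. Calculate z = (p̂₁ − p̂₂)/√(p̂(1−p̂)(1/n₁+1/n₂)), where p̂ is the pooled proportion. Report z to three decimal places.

z = -1.549

p̂₁ = 19/58 = 0.32759, p̂₂ = 234/540 = 0.43333.
Pooled p̂ = (19+234)/(58+540) = 253/598 = 0.42308.
SE = √(0.244083 × 0.0190932) = 0.06827.
z = (0.32759 − 0.43333)/0.06827 = -0.10574/0.06827 = -1.549.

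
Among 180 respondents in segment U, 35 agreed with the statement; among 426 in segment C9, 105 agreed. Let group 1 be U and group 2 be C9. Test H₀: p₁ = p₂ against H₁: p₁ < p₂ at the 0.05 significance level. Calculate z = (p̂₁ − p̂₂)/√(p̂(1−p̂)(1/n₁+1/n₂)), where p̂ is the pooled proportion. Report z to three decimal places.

z = -1.389

p̂₁ = 35/180 = 0.19444, p̂₂ = 105/426 = 0.24648.
Pooled p̂ = (35+105)/(180+426) = 140/606 = 0.23102.
SE = √(0.177651 × 0.00790297) = 0.03747.
z = (0.19444 − 0.24648)/0.03747 = -0.05204/0.03747 = -1.389.
p-value = P(Z < -1.389) ≈ 0.0825. With α = 0.05, fail to reject H₀.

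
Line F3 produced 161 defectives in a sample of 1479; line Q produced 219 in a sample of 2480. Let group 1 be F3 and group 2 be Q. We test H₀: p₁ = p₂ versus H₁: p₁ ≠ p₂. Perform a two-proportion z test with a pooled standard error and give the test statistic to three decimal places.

z = 2.124

p̂₁ = 161/1479 = 0.1088573, p̂₂ = 219/2480 = 0.0883065.
Pooled p̂ = (161+219)/(1479+2480) = 380/3959 = 0.0959838.
SE = √(p̂(1−p̂)(1/n₁+1/n₂)) = √(0.0959838·0.9040162·0.00107936) = √(9.36569e-05) = 0.0096777.
z = (0.1088573 − 0.0883065)/0.0096777 = 0.0205508/0.0096777 = 2.124.
p-value = 2·P(Z > 2.124) ≈ 0.0337.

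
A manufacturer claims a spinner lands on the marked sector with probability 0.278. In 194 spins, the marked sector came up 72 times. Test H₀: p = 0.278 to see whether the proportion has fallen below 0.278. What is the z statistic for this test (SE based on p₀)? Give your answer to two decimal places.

z = 2.90

p̂ = 72/194 = 0.371134.
SE = √(p₀(1−p₀)/n) = √(0.20072/194) = 0.032165.
z = (0.371134 − 0.278)/0.032165 = 0.093134/0.032165 = 2.90.
p-value = P(Z < 2.895) ≈ 0.9981.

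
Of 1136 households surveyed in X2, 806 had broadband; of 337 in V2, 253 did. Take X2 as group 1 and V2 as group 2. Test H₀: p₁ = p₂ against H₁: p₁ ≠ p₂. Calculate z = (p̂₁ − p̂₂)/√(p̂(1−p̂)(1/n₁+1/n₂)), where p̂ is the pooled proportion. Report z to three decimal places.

p̂₁ = 806/1136 ≈ 0.70951, p̂₂ = 253/337 ≈ 0.75074.
Pooled p̂ = (806+253)/(1136+337) = 1059/1473 = 0.71894.
SE = √(0.202065 × 0.00384764) = 0.02788.
z = (0.70951 − 0.75074)/0.02788 = -0.04123/0.02788 = -1.479.
p-value = 2·P(Z > 1.479) ≈ 0.1392.

z = -1.479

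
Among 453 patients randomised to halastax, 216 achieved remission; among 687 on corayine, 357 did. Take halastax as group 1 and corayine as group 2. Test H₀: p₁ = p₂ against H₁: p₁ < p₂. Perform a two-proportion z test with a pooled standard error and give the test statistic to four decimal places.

z = -1.4153

p̂₁ = 216/453 = 0.4768212, p̂₂ = 357/687 = 0.5196507.
Pooled p̂ = (216+357)/(453+687) = 573/1140 = 0.5026316.
SE = √(0.249993 × 0.00366311) = 0.0302614.
z = (0.4768212 − 0.5196507)/0.0302614 = -0.0428295/0.0302614 = -1.4153.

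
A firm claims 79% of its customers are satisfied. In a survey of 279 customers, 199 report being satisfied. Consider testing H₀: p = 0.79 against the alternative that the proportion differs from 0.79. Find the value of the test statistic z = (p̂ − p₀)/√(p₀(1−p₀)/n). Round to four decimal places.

z = -3.1470

p̂ = 199/279 ≈ 0.7132616.
Standard error under H₀: √(0.79×0.21/279) = 0.0243849.
z = (0.7132616 − 0.79)/0.0243849 = -0.0767384/0.0243849 = -3.1470.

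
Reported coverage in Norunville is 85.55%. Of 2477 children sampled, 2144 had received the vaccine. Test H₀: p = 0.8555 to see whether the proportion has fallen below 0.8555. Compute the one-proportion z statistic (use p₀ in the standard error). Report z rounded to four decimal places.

p̂ = 2144/2477 ≈ 0.865563.
SE = √(p₀(1−p₀)/n) = √(0.12362/2477) = 0.007064.
z = (0.865563 − 0.8555)/0.007064 = 0.010063/0.007064 = 1.4245.
p-value = P(Z < 1.424) ≈ 0.9228.

z = 1.4245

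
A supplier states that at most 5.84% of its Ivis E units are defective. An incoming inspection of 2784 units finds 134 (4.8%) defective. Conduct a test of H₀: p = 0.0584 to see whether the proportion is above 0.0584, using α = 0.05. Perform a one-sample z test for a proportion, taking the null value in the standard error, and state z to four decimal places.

p̂ = 134/2784 ≈ 0.0481322.
Under H₀, SE = √(0.0584·0.9416/2784) = √(1.9752e-05) = 0.0044443.
z = (0.0481322 − 0.0584)/0.0044443 = -0.0102678/0.0044443 = -2.3103.
p-value = P(Z > -2.310) ≈ 0.9896. With α = 0.05, fail to reject H₀.

z = -2.3103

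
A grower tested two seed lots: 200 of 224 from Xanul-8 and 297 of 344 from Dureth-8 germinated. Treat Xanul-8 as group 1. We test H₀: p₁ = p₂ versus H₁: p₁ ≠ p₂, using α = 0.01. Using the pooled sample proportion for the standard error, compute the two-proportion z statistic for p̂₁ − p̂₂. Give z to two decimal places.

p̂₁ = 200/224 ≈ 0.8929, p̂₂ = 297/344 ≈ 0.8634.
Pooled p̂ = (200+297)/(224+344) = 497/568 = 0.8750.
SE = √(0.109375 × 0.00737126) = 0.0284.
z = (0.8929 − 0.8634)/0.0284 = 0.0295/0.0284 = 1.04.
Two-sided p-value ≈ 2·Φ(−1.038) = 0.2991; since p > α = 0.01, fail to reject H₀.

z = 1.04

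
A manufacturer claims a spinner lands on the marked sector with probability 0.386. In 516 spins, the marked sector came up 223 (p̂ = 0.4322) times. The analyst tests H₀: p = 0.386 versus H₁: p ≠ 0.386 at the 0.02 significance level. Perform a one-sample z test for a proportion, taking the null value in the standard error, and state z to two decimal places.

p̂ = 223/516 ≈ 0.43217.
SE = √(p₀(1−p₀)/n) = √(0.237/516) = 0.02143.
z = (0.43217 − 0.386)/0.02143 = 0.04617/0.02143 = 2.15.
p-value = 2·P(Z > 2.154) ≈ 0.0312; since p > α = 0.02, fail to reject H₀.

z = 2.15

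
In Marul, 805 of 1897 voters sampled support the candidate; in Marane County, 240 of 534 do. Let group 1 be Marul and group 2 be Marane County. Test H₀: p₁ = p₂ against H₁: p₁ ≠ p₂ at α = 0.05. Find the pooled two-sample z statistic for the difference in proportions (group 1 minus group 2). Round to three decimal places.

p̂₁ = 805/1897 = 0.424354, p̂₂ = 240/534 = 0.449438.
Pooled p̂ = (805+240)/(1897+534) = 1045/2431 = 0.429864.
SE = √(0.245081 × 0.00239981) = 0.024252.
z = (0.424354 − 0.449438)/0.024252 = -0.025084/0.024252 = -1.034.
p-value = 2·P(Z > 1.034) ≈ 0.3010; since p > α = 0.05, fail to reject H₀.

z = -1.034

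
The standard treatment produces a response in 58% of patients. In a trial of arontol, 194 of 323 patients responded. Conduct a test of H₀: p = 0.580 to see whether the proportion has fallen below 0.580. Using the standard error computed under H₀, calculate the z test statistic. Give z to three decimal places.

p̂ = 194/323 ≈ 0.60062.
Standard error under H₀: √(0.58×0.42/323) = 0.02746.
z = (0.60062 − 0.58)/0.02746 = 0.02062/0.02746 = 0.751.

z = 0.751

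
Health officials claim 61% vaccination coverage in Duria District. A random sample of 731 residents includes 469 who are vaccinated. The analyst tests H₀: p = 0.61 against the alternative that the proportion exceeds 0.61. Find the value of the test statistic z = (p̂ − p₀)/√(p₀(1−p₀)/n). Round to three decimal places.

z = 1.751

p̂ = 469/731 ≈ 0.64159.
Standard error under H₀: √(0.61×0.39/731) = 0.01804.
z = (0.64159 − 0.61)/0.01804 = 0.03159/0.01804 = 1.751.
p-value = P(Z > 1.751) ≈ 0.0400.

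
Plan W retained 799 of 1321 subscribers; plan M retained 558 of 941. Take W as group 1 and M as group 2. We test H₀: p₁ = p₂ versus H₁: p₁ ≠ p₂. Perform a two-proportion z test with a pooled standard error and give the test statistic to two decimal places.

z = 0.57

p̂₁ = 799/1321 ≈ 0.60484, p̂₂ = 558/941 ≈ 0.59299.
Pooled p̂ = (799+558)/(1321+941) = 1357/2262 = 0.59991.
SE = √(0.240018 × 0.0018197) = 0.02090.
z = (0.60484 − 0.59299)/0.02090 = 0.01185/0.02090 = 0.57.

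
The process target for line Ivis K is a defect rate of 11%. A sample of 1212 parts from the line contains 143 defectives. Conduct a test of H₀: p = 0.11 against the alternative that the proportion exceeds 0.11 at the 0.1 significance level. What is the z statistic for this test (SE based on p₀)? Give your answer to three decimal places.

p̂ = 143/1212 = 0.11799.
Standard error under H₀: √(0.11×0.89/1212) = 0.00899.
z = (0.11799 − 0.11)/0.00899 = 0.00799/0.00899 = 0.889.
p-value = P(Z > 0.889) ≈ 0.1871, so at α = 0.1 we fail to reject H₀.

z = 0.889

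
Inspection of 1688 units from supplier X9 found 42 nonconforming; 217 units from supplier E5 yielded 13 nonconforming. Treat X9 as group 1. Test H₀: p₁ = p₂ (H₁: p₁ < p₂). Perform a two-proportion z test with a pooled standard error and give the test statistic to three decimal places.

p̂₁ = 42/1688 ≈ 0.024882, p̂₂ = 13/217 ≈ 0.059908.
Pooled p̂ = (42+13)/(1688+217) = 55/1905 = 0.028871.
SE = √(0.0280378 × 0.00520071) = 0.012075.
z = (0.024882 − 0.059908)/0.012075 = -0.035026/0.012075 = -2.901.
p-value = P(Z < -2.901) ≈ 0.0019.

z = -2.901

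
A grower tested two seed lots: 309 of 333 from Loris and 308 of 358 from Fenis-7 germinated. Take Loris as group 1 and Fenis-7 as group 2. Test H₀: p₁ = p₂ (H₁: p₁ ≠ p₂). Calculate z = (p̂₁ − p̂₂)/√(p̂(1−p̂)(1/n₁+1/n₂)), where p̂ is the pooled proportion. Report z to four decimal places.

z = 2.8711

p̂₁ = 309/333 ≈ 0.9279279, p̂₂ = 308/358 ≈ 0.8603352.
Pooled p̂ = (309+308)/(333+358) = 617/691 = 0.8929088.
SE = √(p̂(1−p̂)(1/n₁+1/n₂)) = √(0.8929088·0.1070912·0.0057963) = √(0.000554257) = 0.0235427.
z = (0.9279279 − 0.8603352)/0.0235427 = 0.0675927/0.0235427 = 2.8711.
Two-sided p-value ≈ 2·Φ(−2.871) = 0.0041.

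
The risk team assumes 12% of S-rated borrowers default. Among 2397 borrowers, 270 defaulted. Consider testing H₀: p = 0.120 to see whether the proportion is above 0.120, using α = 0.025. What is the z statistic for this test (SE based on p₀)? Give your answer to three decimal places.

z = -1.109

p̂ = 270/2397 = 0.112641.
SE = √(p₀(1−p₀)/n) = √(0.1056/2397) = 0.006637.
z = (0.112641 − 0.12)/0.006637 = -0.007359/0.006637 = -1.109.
p-value = P(Z > -1.109) ≈ 0.8662; since p > α = 0.025, fail to reject H₀.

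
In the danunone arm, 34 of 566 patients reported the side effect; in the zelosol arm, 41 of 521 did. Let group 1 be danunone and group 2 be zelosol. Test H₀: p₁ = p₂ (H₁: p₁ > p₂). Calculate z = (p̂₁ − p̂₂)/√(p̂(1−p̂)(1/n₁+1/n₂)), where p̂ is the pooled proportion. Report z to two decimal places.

p̂₁ = 34/566 ≈ 0.0601, p̂₂ = 41/521 ≈ 0.0787.
Pooled p̂ = (34+41)/(566+521) = 75/1087 = 0.0690.
SE = √(0.0642366 × 0.00368617) = 0.0154.
z = (0.0601 − 0.0787)/0.0154 = -0.0186/0.0154 = -1.21.

z = -1.21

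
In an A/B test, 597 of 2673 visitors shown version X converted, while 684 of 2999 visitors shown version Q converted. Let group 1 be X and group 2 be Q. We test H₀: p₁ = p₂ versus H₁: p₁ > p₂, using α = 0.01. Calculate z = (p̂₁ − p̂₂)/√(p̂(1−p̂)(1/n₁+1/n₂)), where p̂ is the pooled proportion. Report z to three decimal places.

z = -0.425

p̂₁ = 597/2673 = 0.223345, p̂₂ = 684/2999 = 0.228076.
Pooled p̂ = (597+684)/(2673+2999) = 1281/5672 = 0.225846.
SE = √(p̂(1−p̂)(1/n₁+1/n₂)) = √(0.225846·0.774154·0.000707556) = √(0.000123709) = 0.011122.
z = (0.223345 − 0.228076)/0.011122 = -0.004731/0.011122 = -0.425.
p-value = P(Z > -0.425) ≈ 0.6647, so at α = 0.01 we fail to reject H₀.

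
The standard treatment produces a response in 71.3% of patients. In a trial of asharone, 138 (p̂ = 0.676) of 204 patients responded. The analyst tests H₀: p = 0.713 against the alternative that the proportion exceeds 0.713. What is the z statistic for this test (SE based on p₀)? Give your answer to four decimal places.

z = -1.1534

p̂ = 138/204 ≈ 0.676471.
Standard error under H₀: √(0.713×0.287/204) = 0.031672.
z = (0.676471 − 0.713)/0.031672 = -0.036529/0.031672 = -1.1534.
p-value = P(Z > -1.153) ≈ 0.8756.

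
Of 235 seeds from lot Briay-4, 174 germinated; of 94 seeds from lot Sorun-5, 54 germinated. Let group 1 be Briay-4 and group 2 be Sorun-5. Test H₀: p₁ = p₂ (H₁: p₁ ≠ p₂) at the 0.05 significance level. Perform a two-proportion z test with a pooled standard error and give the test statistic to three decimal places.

z = 2.948

p̂₁ = 174/235 = 0.74043, p̂₂ = 54/94 = 0.57447.
Pooled p̂ = (174+54)/(235+94) = 228/329 = 0.69301.
SE = √(p̂(1−p̂)(1/n₁+1/n₂)) = √(0.69301·0.30699·0.0148936) = √(0.00316858) = 0.05629.
z = (0.74043 − 0.57447)/0.05629 = 0.16596/0.05629 = 2.948.
Two-sided p-value ≈ 2·Φ(−2.948) = 0.0032. With α = 0.05, reject H₀.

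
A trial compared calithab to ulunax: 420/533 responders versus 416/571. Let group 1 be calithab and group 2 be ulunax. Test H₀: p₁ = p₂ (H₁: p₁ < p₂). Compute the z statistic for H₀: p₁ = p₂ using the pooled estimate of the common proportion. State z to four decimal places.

p̂₁ = 420/533 = 0.787992, p̂₂ = 416/571 = 0.728546.
Pooled p̂ = (420+416)/(533+571) = 836/1104 = 0.757246.
SE = √(0.183824 × 0.00362749) = 0.025823.
z = (0.787992 − 0.728546)/0.025823 = 0.059446/0.025823 = 2.3021.

z = 2.3021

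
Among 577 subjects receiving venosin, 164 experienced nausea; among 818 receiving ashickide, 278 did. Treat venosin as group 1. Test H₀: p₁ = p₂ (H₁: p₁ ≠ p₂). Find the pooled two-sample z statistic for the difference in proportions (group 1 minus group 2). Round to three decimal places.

z = -2.199

p̂₁ = 164/577 ≈ 0.28423, p̂₂ = 278/818 ≈ 0.33985.
Pooled p̂ = (164+278)/(577+818) = 442/1395 = 0.31685.
SE = √(0.216455 × 0.0029556) = 0.02529.
z = (0.28423 − 0.33985)/0.02529 = -0.05562/0.02529 = -2.199.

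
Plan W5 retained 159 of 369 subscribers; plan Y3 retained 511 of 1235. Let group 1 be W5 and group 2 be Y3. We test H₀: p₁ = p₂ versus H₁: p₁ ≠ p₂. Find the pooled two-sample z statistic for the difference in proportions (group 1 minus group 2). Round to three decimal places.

z = 0.585

p̂₁ = 159/369 ≈ 0.43089, p̂₂ = 511/1235 ≈ 0.41377.
Pooled p̂ = (159+511)/(369+1235) = 670/1604 = 0.41771.
SE = √(p̂(1−p̂)(1/n₁+1/n₂)) = √(0.41771·0.58229·0.00351974) = √(0.000856099) = 0.02926.
z = (0.43089 − 0.41377)/0.02926 = 0.01712/0.02926 = 0.585.
p-value = 2·P(Z > 0.585) ≈ 0.5583.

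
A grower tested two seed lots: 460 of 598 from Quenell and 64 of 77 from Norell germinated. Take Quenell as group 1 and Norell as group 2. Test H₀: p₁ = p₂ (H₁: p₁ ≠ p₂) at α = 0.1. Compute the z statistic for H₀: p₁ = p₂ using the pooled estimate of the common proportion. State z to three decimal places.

p̂₁ = 460/598 ≈ 0.76923, p̂₂ = 64/77 ≈ 0.83117.
Pooled p̂ = (460+64)/(598+77) = 524/675 = 0.77630.
SE = √(0.17366 × 0.0146593) = 0.05046.
z = (0.76923 − 0.83117)/0.05046 = -0.06194/0.05046 = -1.228.
Two-sided p-value ≈ 2·Φ(−1.228) = 0.2196. With α = 0.1, fail to reject H₀.

z = -1.228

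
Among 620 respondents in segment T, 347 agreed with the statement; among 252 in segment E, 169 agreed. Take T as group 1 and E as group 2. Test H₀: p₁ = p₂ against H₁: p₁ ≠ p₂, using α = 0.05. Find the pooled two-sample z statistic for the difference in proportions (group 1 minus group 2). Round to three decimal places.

z = -3.022

p̂₁ = 347/620 = 0.55968, p̂₂ = 169/252 = 0.67063.
Pooled p̂ = (347+169)/(620+252) = 516/872 = 0.59174.
SE = √(0.241583 × 0.00558116) = 0.03672.
z = (0.55968 − 0.67063)/0.03672 = -0.11095/0.03672 = -3.022.
p-value = 2·P(Z > 3.022) ≈ 0.0025. With α = 0.05, reject H₀.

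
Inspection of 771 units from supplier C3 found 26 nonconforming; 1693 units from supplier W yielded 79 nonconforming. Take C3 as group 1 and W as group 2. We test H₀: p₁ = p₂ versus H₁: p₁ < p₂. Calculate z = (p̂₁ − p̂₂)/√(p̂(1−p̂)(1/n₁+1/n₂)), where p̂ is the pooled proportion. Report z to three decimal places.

p̂₁ = 26/771 = 0.033722, p̂₂ = 79/1693 = 0.046663.
Pooled p̂ = (26+79)/(771+1693) = 105/2464 = 0.042614.
SE = √(0.0407977 × 0.00188768) = 0.008776.
z = (0.033722 − 0.046663)/0.008776 = -0.012941/0.008776 = -1.475.
p-value = P(Z < -1.475) ≈ 0.0702.

z = -1.475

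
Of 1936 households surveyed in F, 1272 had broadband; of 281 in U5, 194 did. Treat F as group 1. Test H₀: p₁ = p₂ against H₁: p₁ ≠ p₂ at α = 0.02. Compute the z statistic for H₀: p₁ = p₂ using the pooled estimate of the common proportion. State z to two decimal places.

z = -1.10

p̂₁ = 1272/1936 = 0.65702, p̂₂ = 194/281 = 0.69039.
Pooled p̂ = (1272+194)/(1936+281) = 1466/2217 = 0.66125.
SE = √(p̂(1−p̂)(1/n₁+1/n₂)) = √(0.66125·0.33875·0.00407525) = √(0.000912844) = 0.03021.
z = (0.65702 − 0.69039)/0.03021 = -0.03337/0.03021 = -1.10.
p-value = 2·P(Z > 1.104) ≈ 0.2694; since p > α = 0.02, fail to reject H₀.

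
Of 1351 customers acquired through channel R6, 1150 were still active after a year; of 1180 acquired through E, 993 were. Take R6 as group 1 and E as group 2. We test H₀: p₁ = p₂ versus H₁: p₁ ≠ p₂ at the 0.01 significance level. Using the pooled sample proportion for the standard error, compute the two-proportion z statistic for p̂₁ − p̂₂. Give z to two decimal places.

p̂₁ = 1150/1351 = 0.851221, p̂₂ = 993/1180 = 0.841525.
Pooled p̂ = (1150+993)/(1351+1180) = 2143/2531 = 0.846701.
SE = √(0.129798 × 0.00158765) = 0.014355.
z = (0.851221 − 0.841525)/0.014355 = 0.009696/0.014355 = 0.68.
p-value = 2·P(Z > 0.675) ≈ 0.4994; since p > α = 0.01, fail to reject H₀.

z = 0.68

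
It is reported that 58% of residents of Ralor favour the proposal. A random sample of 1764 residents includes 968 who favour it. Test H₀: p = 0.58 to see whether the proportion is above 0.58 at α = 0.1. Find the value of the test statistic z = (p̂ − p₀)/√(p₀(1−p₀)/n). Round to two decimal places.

p̂ = 968/1764 ≈ 0.54875.
Under H₀, SE = √(0.58·0.42/1764) = √(0.000138095) = 0.01175.
z = (0.54875 − 0.58)/0.01175 = -0.03125/0.01175 = -2.66.
p-value = P(Z > -2.659) ≈ 0.9961, so at α = 0.1 we fail to reject H₀.

z = -2.66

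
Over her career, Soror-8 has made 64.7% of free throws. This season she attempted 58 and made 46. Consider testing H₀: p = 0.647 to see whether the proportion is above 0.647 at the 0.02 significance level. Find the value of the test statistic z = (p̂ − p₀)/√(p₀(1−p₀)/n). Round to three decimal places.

z = 2.328

p̂ = 46/58 ≈ 0.79310.
SE = √(p₀(1−p₀)/n) = √(0.22839/58) = 0.06275.
z = (0.79310 − 0.647)/0.06275 = 0.14610/0.06275 = 2.328.
p-value = P(Z > 2.328) ≈ 0.0099; since p < α = 0.02, reject H₀.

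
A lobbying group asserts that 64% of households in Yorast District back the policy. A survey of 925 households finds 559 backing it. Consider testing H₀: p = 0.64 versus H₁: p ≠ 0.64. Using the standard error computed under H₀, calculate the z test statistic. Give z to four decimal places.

z = -2.2605

p̂ = 559/925 ≈ 0.604324.
Under H₀, SE = √(0.64·0.36/925) = √(0.000249081) = 0.015782.
z = (0.604324 − 0.64)/0.015782 = -0.035676/0.015782 = -2.2605.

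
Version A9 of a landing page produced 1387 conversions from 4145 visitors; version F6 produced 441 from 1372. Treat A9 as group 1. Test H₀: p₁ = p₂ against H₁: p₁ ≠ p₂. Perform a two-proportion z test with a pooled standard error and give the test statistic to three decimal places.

z = 0.900

p̂₁ = 1387/4145 = 0.33462, p̂₂ = 441/1372 = 0.32143.
Pooled p̂ = (1387+441)/(4145+1372) = 1828/5517 = 0.33134.
SE = √(0.221554 × 0.000970117) = 0.01466.
z = (0.33462 − 0.32143)/0.01466 = 0.01319/0.01466 = 0.900.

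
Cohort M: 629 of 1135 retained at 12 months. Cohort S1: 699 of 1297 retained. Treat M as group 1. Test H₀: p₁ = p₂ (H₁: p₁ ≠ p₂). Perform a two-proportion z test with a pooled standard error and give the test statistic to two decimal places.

z = 0.75

p̂₁ = 629/1135 ≈ 0.55419, p̂₂ = 699/1297 ≈ 0.53894.
Pooled p̂ = (629+699)/(1135+1297) = 1328/2432 = 0.54605.
SE = √(0.247879 × 0.00165207) = 0.02024.
z = (0.55419 − 0.53894)/0.02024 = 0.01525/0.02024 = 0.75.
Two-sided p-value ≈ 2·Φ(−0.754) = 0.4511.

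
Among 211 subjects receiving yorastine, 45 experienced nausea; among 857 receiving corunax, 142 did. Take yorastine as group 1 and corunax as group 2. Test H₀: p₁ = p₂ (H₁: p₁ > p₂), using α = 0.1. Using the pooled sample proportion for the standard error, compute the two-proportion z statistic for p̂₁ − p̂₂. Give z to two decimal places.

z = 1.63

p̂₁ = 45/211 = 0.2133, p̂₂ = 142/857 = 0.1657.
Pooled p̂ = (45+142)/(211+857) = 187/1068 = 0.1751.
SE = √(0.144436 × 0.0059062) = 0.0292.
z = (0.2133 − 0.1657)/0.0292 = 0.0476/0.0292 = 1.63.
p-value = P(Z > 1.629) ≈ 0.0517. With α = 0.1, reject H₀.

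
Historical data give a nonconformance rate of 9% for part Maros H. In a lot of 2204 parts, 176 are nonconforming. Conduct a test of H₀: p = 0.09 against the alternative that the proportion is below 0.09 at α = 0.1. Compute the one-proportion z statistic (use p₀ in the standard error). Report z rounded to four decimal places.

p̂ = 176/2204 = 0.0798548.
Under H₀, SE = √(0.09·0.91/2204) = √(3.71597e-05) = 0.0060959.
z = (0.0798548 − 0.09)/0.0060959 = -0.0101452/0.0060959 = -1.6643.
p-value = P(Z < -1.664) ≈ 0.0480; since p < α = 0.1, reject H₀.

z = -1.6643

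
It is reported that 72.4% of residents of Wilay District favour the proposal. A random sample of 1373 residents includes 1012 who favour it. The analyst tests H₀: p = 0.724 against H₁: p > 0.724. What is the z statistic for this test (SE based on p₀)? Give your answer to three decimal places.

z = 1.084

p̂ = 1012/1373 ≈ 0.73707.
Under H₀, SE = √(0.724·0.276/1373) = √(0.000145538) = 0.01206.
z = (0.73707 − 0.724)/0.01206 = 0.01307/0.01206 = 1.084.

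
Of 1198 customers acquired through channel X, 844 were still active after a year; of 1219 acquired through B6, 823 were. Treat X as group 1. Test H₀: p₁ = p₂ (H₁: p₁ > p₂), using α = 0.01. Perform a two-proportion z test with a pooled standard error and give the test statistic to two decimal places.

p̂₁ = 844/1198 ≈ 0.7045, p̂₂ = 823/1219 ≈ 0.6751.
Pooled p̂ = (844+823)/(1198+1219) = 1667/2417 = 0.6897.
SE = √(p̂(1−p̂)(1/n₁+1/n₂)) = √(0.6897·0.3103·0.00165507) = √(0.000354209) = 0.0188.
z = (0.7045 − 0.6751)/0.0188 = 0.0294/0.0188 = 1.56.
p-value = P(Z > 1.560) ≈ 0.0594; since p > α = 0.01, fail to reject H₀.

z = 1.56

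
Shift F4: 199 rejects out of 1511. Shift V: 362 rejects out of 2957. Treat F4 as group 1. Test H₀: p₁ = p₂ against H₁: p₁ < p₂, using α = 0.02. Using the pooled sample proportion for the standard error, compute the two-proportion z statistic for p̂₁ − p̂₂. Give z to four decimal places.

p̂₁ = 199/1511 ≈ 0.1317009, p̂₂ = 362/2957 ≈ 0.1224214.
Pooled p̂ = (199+362)/(1511+2957) = 561/4468 = 0.1255595.
SE = √(0.109794 × 0.000999994) = 0.0104782.
z = (0.1317009 − 0.1224214)/0.0104782 = 0.0092795/0.0104782 = 0.8856.
p-value = P(Z < 0.886) ≈ 0.8121, so at α = 0.02 we fail to reject H₀.

z = 0.8856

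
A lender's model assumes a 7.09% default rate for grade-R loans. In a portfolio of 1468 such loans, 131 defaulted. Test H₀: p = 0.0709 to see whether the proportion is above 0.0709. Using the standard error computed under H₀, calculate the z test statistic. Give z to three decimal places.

z = 2.737

p̂ = 131/1468 = 0.08924.
Standard error under H₀: √(0.0709×0.9291/1468) = 0.00670.
z = (0.08924 − 0.0709)/0.00670 = 0.01834/0.00670 = 2.737.
p-value = P(Z > 2.737) ≈ 0.0031.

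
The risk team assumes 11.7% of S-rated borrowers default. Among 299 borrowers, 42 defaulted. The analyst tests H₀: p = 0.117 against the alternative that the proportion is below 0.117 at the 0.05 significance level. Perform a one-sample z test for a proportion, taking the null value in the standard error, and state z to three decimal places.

p̂ = 42/299 = 0.14047.
SE = √(p₀(1−p₀)/n) = √(0.10331/299) = 0.01859.
z = (0.14047 − 0.117)/0.01859 = 0.02347/0.01859 = 1.263.
p-value = P(Z < 1.263) ≈ 0.8966, so at α = 0.05 we fail to reject H₀.

z = 1.263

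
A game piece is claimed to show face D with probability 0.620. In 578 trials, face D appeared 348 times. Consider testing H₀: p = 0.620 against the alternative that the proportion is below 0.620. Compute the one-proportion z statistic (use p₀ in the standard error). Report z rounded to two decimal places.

z = -0.89

p̂ = 348/578 ≈ 0.6021.
Standard error under H₀: √(0.62×0.38/578) = 0.0202.
z = (0.6021 − 0.62)/0.0202 = -0.0179/0.0202 = -0.89.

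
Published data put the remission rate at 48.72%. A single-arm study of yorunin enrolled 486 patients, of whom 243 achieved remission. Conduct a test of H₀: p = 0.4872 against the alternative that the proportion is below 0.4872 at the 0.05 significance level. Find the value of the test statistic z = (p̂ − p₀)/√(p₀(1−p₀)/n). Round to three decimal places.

p̂ = 243/486 = 0.50000.
SE = √(p₀(1−p₀)/n) = √(0.24984/486) = 0.02267.
z = (0.50000 − 0.4872)/0.02267 = 0.01280/0.02267 = 0.565.
p-value = P(Z < 0.565) ≈ 0.7138, so at α = 0.05 we fail to reject H₀.

z = 0.565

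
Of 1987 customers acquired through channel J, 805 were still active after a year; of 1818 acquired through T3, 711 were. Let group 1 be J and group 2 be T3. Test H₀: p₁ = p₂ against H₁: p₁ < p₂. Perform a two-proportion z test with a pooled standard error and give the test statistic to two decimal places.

p̂₁ = 805/1987 ≈ 0.4051, p̂₂ = 711/1818 ≈ 0.3911.
Pooled p̂ = (805+711)/(1987+1818) = 1516/3805 = 0.3984.
SE = √(p̂(1−p̂)(1/n₁+1/n₂)) = √(0.3984·0.6016·0.00105333) = √(0.000252463) = 0.0159.
z = (0.4051 − 0.3911)/0.0159 = 0.0140/0.0159 = 0.88.
p-value = P(Z < 0.884) ≈ 0.8116.

z = 0.88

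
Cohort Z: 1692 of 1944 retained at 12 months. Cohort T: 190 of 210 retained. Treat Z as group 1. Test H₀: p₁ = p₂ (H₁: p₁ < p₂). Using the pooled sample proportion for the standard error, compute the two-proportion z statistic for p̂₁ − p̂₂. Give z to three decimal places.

z = -1.425

p̂₁ = 1692/1944 ≈ 0.87037, p̂₂ = 190/210 ≈ 0.90476.
Pooled p̂ = (1692+190)/(1944+210) = 1882/2154 = 0.87372.
SE = √(0.110331 × 0.00527631) = 0.02413.
z = (0.87037 − 0.90476)/0.02413 = -0.03439/0.02413 = -1.425.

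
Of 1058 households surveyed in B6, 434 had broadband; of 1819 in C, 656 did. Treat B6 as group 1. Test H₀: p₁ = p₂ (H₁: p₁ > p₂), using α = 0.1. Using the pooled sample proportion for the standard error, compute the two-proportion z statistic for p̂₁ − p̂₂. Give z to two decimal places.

p̂₁ = 434/1058 = 0.4102, p̂₂ = 656/1819 = 0.3606.
Pooled p̂ = (434+656)/(1058+1819) = 1090/2877 = 0.3789.
SE = √(p̂(1−p̂)(1/n₁+1/n₂)) = √(0.3789·0.6211·0.00149493) = √(0.000351798) = 0.0188.
z = (0.4102 − 0.3606)/0.0188 = 0.0496/0.0188 = 2.64.
p-value = P(Z > 2.643) ≈ 0.0041. With α = 0.1, reject H₀.

z = 2.64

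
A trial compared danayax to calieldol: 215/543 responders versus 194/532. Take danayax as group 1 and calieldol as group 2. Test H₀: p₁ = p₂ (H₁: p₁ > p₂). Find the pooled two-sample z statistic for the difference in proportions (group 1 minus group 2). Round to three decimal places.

z = 1.056

p̂₁ = 215/543 = 0.39595, p̂₂ = 194/532 = 0.36466.
Pooled p̂ = (215+194)/(543+532) = 409/1075 = 0.38047.
SE = √(p̂(1−p̂)(1/n₁+1/n₂)) = √(0.38047·0.61953·0.00372132) = √(0.000877158) = 0.02962.
z = (0.39595 − 0.36466)/0.02962 = 0.03129/0.02962 = 1.056.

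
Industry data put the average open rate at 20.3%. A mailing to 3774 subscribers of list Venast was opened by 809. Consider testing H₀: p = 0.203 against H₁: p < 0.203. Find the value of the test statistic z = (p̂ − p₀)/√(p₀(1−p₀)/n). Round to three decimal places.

z = 1.735

p̂ = 809/3774 = 0.214361.
Under H₀, SE = √(0.203·0.797/3774) = √(4.28699e-05) = 0.006548.
z = (0.214361 − 0.203)/0.006548 = 0.011361/0.006548 = 1.735.
p-value = P(Z < 1.735) ≈ 0.9586.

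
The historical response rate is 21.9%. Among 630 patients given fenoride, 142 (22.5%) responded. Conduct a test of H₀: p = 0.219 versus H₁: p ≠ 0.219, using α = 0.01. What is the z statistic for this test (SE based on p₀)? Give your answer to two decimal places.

z = 0.39

p̂ = 142/630 ≈ 0.2254.
Standard error under H₀: √(0.219×0.781/630) = 0.0165.
z = (0.2254 − 0.219)/0.0165 = 0.0064/0.0165 = 0.39.
Two-sided p-value ≈ 2·Φ(−0.388) = 0.6978. With α = 0.01, fail to reject H₀.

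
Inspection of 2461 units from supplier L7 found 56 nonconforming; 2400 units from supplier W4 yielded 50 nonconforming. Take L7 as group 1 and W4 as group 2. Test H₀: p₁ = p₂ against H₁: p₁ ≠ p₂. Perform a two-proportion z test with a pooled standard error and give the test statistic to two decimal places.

z = 0.46

p̂₁ = 56/2461 = 0.02275, p̂₂ = 50/2400 = 0.02083.
Pooled p̂ = (56+50)/(2461+2400) = 106/4861 = 0.02181.
SE = √(p̂(1−p̂)(1/n₁+1/n₂)) = √(0.02181·0.97819·0.000823006) = √(1.75553e-05) = 0.00419.
z = (0.02275 − 0.02083)/0.00419 = 0.00192/0.00419 = 0.46.
Two-sided p-value ≈ 2·Φ(−0.459) = 0.6465.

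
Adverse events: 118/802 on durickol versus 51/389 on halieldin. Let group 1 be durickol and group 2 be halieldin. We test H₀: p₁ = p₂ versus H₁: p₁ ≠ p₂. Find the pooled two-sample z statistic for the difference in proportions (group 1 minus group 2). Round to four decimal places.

z = 0.7434

p̂₁ = 118/802 ≈ 0.147132, p̂₂ = 51/389 ≈ 0.131105.
Pooled p̂ = (118+51)/(802+389) = 169/1191 = 0.141898.
SE = √(p̂(1−p̂)(1/n₁+1/n₂)) = √(0.141898·0.858102·0.00381758) = √(0.000464838) = 0.021560.
z = (0.147132 − 0.131105)/0.021560 = 0.016027/0.021560 = 0.7434.
Two-sided p-value ≈ 2·Φ(−0.743) = 0.4573.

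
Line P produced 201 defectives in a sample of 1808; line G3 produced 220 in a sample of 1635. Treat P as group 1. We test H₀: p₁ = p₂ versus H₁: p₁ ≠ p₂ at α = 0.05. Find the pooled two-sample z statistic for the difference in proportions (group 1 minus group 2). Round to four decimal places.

z = -2.0915

p̂₁ = 201/1808 = 0.1111726, p̂₂ = 220/1635 = 0.1345566.
Pooled p̂ = (201+220)/(1808+1635) = 421/3443 = 0.1222771.
SE = √(0.107325 × 0.00116472) = 0.0111805.
z = (0.1111726 − 0.1345566)/0.0111805 = -0.0233840/0.0111805 = -2.0915.
Two-sided p-value ≈ 2·Φ(−2.091) = 0.0365. With α = 0.05, reject H₀.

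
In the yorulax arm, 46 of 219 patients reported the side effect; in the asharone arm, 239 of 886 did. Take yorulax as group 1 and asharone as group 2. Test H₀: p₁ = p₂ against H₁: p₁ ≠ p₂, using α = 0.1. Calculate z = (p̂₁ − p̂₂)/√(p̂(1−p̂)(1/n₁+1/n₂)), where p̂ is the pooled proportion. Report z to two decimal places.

z = -1.81

p̂₁ = 46/219 ≈ 0.2100, p̂₂ = 239/886 ≈ 0.2698.
Pooled p̂ = (46+239)/(219+886) = 285/1105 = 0.2579.
SE = √(0.191397 × 0.00569488) = 0.0330.
z = (0.2100 − 0.2698)/0.0330 = -0.0598/0.0330 = -1.81.
Two-sided p-value ≈ 2·Φ(−1.808) = 0.0705, so at α = 0.1 we reject H₀.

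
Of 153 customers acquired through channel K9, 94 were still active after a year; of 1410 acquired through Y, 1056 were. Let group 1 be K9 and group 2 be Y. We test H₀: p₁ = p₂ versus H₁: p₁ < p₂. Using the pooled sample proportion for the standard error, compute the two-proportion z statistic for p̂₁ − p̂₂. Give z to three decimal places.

p̂₁ = 94/153 = 0.61438, p̂₂ = 1056/1410 = 0.74894.
Pooled p̂ = (94+1056)/(153+1410) = 1150/1563 = 0.73576.
SE = √(0.194415 × 0.00724517) = 0.03753.
z = (0.61438 − 0.74894)/0.03753 = -0.13456/0.03753 = -3.585.

z = -3.585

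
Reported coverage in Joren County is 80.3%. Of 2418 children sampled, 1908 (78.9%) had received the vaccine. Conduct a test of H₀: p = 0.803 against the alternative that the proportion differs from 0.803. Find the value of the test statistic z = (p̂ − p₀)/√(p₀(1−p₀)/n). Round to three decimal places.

z = -1.721

p̂ = 1908/2418 ≈ 0.78908.
Under H₀, SE = √(0.803·0.197/2418) = √(6.54222e-05) = 0.00809.
z = (0.78908 − 0.803)/0.00809 = -0.01392/0.00809 = -1.721.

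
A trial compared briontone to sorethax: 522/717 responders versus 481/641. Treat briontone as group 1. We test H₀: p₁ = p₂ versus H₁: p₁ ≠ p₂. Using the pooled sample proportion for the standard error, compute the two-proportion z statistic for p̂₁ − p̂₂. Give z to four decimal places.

p̂₁ = 522/717 ≈ 0.728033, p̂₂ = 481/641 ≈ 0.750390.
Pooled p̂ = (522+481)/(717+641) = 1003/1358 = 0.738586.
SE = √(p̂(1−p̂)(1/n₁+1/n₂)) = √(0.738586·0.261414·0.00295476) = √(0.000570496) = 0.023885.
z = (0.728033 − 0.750390)/0.023885 = -0.022357/0.023885 = -0.9360.
Two-sided p-value ≈ 2·Φ(−0.936) = 0.3493.

z = -0.9360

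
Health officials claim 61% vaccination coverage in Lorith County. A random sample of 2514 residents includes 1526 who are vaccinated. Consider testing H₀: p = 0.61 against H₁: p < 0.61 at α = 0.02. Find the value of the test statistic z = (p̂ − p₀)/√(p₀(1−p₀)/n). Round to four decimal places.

p̂ = 1526/2514 = 0.607001.
Standard error under H₀: √(0.61×0.39/2514) = 0.009728.
z = (0.607001 − 0.61)/0.009728 = -0.002999/0.009728 = -0.3083.
p-value = P(Z < -0.308) ≈ 0.3789. With α = 0.02, fail to reject H₀.

z = -0.3083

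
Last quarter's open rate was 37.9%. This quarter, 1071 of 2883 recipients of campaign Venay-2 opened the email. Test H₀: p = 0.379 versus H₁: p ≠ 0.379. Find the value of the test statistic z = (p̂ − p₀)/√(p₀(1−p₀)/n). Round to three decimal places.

p̂ = 1071/2883 = 0.37149.
Standard error under H₀: √(0.379×0.621/2883) = 0.00904.
z = (0.37149 − 0.379)/0.00904 = -0.00751/0.00904 = -0.831.

z = -0.831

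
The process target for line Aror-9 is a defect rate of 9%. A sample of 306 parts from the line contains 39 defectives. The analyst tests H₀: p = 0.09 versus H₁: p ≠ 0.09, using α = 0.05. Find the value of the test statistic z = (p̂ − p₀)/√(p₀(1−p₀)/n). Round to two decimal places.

z = 2.29

p̂ = 39/306 = 0.1275.
Under H₀, SE = √(0.09·0.91/306) = √(0.000267647) = 0.0164.
z = (0.1275 − 0.09)/0.0164 = 0.0375/0.0164 = 2.29.
Two-sided p-value ≈ 2·Φ(−2.289) = 0.0221. With α = 0.05, reject H₀.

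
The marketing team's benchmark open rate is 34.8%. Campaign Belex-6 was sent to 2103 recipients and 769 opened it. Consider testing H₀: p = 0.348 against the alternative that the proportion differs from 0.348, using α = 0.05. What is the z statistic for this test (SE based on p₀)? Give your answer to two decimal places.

z = 1.70

p̂ = 769/2103 ≈ 0.3657.
SE = √(p₀(1−p₀)/n) = √(0.2269/2103) = 0.0104.
z = (0.3657 − 0.348)/0.0104 = 0.0177/0.0104 = 1.70.
Two-sided p-value ≈ 2·Φ(−1.701) = 0.0889, so at α = 0.05 we fail to reject H₀.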